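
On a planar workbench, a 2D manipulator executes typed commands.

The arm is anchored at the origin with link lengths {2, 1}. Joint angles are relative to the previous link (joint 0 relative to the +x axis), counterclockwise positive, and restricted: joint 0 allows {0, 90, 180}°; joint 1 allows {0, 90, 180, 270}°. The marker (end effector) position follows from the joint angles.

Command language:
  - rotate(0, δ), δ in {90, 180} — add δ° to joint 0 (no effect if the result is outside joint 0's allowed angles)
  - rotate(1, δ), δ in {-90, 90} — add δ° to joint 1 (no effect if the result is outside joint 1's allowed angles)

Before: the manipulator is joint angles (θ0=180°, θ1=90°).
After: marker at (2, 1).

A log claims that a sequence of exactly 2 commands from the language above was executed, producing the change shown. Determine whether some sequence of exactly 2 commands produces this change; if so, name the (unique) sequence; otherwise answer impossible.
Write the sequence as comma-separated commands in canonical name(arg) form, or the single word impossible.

key: order matters: swapping rotate(0, 90) and rotate(0, 180) lands elsewhere
begin: joint angles (θ0=180°, θ1=90°)
t=1 rotate(0, 90) ⇒ joint angles (θ0=180°, θ1=90°)
t=2 rotate(0, 180) ⇒ joint angles (θ0=0°, θ1=90°)
uniquely the one of 16 2-step routes that fits.

rotate(0, 90), rotate(0, 180)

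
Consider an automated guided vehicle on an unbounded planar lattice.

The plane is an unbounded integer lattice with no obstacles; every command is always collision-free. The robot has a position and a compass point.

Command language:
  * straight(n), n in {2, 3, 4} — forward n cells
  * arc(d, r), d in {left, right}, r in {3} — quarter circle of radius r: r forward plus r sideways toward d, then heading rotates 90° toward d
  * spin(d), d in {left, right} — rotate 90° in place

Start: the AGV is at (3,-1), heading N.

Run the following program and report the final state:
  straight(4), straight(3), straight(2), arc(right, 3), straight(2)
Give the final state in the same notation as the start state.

from: at (3,-1), heading N
t=1 straight(4) ⇒ at (3,3), heading N
t=2 straight(3) ⇒ at (3,6), heading N
t=3 straight(2) ⇒ at (3,8), heading N
t=4 arc(right, 3) ⇒ at (6,11), heading E
t=5 straight(2) ⇒ at (8,11), heading E

at (8,11), heading E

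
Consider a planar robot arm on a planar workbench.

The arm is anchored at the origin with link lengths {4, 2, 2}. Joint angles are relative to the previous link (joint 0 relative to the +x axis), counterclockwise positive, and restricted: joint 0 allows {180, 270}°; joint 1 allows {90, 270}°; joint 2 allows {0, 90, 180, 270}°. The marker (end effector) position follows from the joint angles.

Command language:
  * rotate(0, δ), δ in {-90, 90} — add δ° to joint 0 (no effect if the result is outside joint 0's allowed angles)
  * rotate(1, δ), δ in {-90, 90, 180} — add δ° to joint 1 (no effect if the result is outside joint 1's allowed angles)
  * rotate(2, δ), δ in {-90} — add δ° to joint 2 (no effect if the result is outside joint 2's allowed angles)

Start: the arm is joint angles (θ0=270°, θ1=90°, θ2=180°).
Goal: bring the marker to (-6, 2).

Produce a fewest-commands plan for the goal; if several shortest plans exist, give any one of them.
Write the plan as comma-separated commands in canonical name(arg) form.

rotate(0, -90), rotate(1, 180), rotate(2, -90)

from: joint angles (θ0=270°, θ1=90°, θ2=180°)
[1] after rotate(0, -90): joint angles (θ0=180°, θ1=90°, θ2=180°)
[2] after rotate(1, 180): joint angles (θ0=180°, θ1=270°, θ2=180°)
[3] after rotate(2, -90): joint angles (θ0=180°, θ1=270°, θ2=90°)
shorter routes all fall short; 3 is best.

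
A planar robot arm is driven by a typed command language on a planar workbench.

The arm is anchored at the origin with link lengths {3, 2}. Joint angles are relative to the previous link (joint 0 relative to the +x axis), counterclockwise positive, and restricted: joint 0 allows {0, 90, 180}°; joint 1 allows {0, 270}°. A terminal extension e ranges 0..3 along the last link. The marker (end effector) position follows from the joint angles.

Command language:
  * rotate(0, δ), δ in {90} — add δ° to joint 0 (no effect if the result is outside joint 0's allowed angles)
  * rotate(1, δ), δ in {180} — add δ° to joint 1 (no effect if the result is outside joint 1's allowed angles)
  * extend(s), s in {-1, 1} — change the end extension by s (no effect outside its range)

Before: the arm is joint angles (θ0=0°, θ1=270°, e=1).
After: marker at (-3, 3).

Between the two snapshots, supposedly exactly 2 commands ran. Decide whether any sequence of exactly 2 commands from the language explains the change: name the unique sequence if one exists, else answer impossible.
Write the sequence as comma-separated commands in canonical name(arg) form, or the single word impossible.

rotate(0, 90), rotate(0, 90)

initial: joint angles (θ0=0°, θ1=270°, e=1)
t=1 rotate(0, 90) ⇒ joint angles (θ0=90°, θ1=270°, e=1)
t=2 rotate(0, 90) ⇒ joint angles (θ0=180°, θ1=270°, e=1)
all 16 alternatives checked — unique.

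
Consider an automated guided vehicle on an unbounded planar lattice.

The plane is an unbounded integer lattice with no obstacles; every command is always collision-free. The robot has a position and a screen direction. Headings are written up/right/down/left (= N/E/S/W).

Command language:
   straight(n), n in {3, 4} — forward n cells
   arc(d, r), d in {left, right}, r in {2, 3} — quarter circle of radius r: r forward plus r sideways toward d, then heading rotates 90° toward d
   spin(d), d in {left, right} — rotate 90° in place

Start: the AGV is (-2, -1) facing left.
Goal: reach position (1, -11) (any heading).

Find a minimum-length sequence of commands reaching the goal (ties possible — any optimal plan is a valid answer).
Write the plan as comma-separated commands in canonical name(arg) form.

t0: (-2, -1) facing left
1. spin(left) → (-2, -1) facing down
2. straight(4) → (-2, -5) facing down
3. straight(3) → (-2, -8) facing down
4. arc(left, 3) → (1, -11) facing right
no 3-step plan works, so 4 is optimal.

spin(left), straight(4), straight(3), arc(left, 3)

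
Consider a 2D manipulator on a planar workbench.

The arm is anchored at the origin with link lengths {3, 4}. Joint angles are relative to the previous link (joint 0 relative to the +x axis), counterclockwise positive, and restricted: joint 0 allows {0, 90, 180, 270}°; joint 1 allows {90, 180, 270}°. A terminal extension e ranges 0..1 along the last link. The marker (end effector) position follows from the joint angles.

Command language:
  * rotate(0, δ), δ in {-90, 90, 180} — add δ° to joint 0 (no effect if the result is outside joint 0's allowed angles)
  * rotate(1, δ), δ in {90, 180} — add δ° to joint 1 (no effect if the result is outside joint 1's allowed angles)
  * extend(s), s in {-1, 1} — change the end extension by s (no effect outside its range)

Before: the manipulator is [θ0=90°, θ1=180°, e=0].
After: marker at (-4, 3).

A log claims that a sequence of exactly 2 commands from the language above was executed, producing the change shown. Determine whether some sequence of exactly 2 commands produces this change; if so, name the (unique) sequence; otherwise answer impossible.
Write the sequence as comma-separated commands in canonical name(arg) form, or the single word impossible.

key: order matters: swapping rotate(1, 90) and rotate(1, 180) lands elsewhere
start: [θ0=90°, θ1=180°, e=0]
[1] after rotate(1, 90): [θ0=90°, θ1=270°, e=0]
[2] after rotate(1, 180): [θ0=90°, θ1=90°, e=0]
no rival 2-sequence matches.

rotate(1, 90), rotate(1, 180)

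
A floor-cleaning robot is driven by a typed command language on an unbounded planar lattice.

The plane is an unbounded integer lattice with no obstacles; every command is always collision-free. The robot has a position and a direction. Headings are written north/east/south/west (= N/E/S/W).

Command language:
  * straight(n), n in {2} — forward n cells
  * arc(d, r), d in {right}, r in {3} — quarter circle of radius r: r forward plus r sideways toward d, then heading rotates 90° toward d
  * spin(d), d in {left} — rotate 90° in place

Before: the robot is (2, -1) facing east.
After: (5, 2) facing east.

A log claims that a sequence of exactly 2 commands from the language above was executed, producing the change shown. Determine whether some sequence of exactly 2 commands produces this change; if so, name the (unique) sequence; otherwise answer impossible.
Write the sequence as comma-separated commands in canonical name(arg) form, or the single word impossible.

key: order matters: swapping spin(left) and arc(right, 3) lands elsewhere
t0: (2, -1) facing east
t=1 spin(left) ⇒ (2, -1) facing north
t=2 arc(right, 3) ⇒ (5, 2) facing east
all 9 alternatives checked — unique.

spin(left), arc(right, 3)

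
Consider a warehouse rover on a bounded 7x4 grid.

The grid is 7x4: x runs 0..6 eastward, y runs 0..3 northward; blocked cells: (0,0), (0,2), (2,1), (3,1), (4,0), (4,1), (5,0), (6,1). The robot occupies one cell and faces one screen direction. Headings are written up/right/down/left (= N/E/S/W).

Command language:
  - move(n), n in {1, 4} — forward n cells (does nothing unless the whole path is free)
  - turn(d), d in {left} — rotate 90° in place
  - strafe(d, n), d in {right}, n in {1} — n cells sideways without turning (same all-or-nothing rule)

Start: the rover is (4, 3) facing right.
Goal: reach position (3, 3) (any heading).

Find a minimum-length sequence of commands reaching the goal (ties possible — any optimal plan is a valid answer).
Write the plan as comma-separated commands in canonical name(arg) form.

turn(left), turn(left), move(1)

from: (4, 3) facing right
[1] after turn(left): (4, 3) facing up
[2] after turn(left): (4, 3) facing left
[3] after move(1): (3, 3) facing left
no 2-step plan works, so 3 is optimal.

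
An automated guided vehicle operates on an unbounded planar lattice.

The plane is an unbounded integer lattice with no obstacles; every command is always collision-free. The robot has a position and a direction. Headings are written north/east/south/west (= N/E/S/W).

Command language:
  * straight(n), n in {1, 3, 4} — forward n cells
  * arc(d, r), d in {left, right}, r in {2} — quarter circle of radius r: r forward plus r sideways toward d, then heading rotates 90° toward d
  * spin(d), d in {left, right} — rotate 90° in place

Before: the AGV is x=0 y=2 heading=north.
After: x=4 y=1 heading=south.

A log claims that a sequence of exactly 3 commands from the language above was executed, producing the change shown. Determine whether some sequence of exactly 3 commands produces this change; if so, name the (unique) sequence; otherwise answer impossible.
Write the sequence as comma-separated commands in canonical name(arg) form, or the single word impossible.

key: position moved to (4,1) AND the heading swung to S — translation plus rotation needed
initial: x=0 y=2 heading=north
t=1 arc(right, 2) ⇒ x=2 y=4 heading=east
t=2 arc(right, 2) ⇒ x=4 y=2 heading=south
t=3 straight(1) ⇒ x=4 y=1 heading=south
uniquely the one of 343 3-step routes that fits.

arc(right, 2), arc(right, 2), straight(1)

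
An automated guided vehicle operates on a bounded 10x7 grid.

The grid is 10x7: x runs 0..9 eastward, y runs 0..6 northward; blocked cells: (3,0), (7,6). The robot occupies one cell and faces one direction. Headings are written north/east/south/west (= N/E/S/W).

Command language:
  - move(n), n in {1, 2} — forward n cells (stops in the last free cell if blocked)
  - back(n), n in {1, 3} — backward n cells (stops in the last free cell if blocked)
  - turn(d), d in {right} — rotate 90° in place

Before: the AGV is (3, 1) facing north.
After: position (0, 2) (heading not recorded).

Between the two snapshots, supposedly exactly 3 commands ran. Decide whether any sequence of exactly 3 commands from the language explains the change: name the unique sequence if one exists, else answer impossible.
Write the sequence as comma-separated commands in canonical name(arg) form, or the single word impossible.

move(1), turn(right), back(3)

key: running back(3) before move(1) would end elsewhere — order is forced
begin: (3, 1) facing north
[1] after move(1): (3, 2) facing north
[2] after turn(right): (3, 2) facing east
[3] after back(3): (0, 2) facing east
all 125 alternatives checked — unique.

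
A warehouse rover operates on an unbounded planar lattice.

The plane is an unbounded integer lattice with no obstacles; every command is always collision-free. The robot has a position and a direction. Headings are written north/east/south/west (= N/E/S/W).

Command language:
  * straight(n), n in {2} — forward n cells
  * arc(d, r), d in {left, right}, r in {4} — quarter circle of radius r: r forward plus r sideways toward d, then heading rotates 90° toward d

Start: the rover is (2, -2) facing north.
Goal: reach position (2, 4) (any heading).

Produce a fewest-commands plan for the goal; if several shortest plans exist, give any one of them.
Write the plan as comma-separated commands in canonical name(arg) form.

straight(2), straight(2), straight(2)

initial: (2, -2) facing north
step 1 (straight(2)): (2, 0) facing north
step 2 (straight(2)): (2, 2) facing north
step 3 (straight(2)): (2, 4) facing north
nothing shorter than 3 reaches the goal.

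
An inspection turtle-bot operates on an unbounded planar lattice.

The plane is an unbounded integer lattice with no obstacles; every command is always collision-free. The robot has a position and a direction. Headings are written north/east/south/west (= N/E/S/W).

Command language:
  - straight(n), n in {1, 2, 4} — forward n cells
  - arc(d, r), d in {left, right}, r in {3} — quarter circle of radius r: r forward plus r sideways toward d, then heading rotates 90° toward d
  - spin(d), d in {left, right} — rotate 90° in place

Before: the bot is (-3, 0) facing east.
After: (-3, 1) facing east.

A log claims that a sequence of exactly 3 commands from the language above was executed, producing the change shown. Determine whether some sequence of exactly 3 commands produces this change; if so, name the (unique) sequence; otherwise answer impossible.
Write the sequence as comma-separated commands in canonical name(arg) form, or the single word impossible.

key: running spin(right) before spin(left) would end elsewhere — order is forced
t0: (-3, 0) facing east
1. spin(left) → (-3, 0) facing north
2. straight(1) → (-3, 1) facing north
3. spin(right) → (-3, 1) facing east
no other 3-command option fits: unique.

spin(left), straight(1), spin(right)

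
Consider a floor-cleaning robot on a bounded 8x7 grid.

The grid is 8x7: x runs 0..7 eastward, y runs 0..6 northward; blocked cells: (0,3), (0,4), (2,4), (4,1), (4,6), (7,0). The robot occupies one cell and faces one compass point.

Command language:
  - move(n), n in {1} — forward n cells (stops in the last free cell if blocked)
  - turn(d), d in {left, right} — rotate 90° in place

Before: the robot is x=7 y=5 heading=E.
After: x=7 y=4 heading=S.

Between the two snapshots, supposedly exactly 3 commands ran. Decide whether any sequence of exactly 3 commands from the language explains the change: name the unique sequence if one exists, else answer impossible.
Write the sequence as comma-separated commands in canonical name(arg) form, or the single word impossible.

move(1), turn(right), move(1)

key: position moved to (7,4) AND the heading swung to S — translation plus rotation needed
t0: x=7 y=5 heading=E
1. move(1) → x=7 y=5 heading=E
2. turn(right) → x=7 y=5 heading=S
3. move(1) → x=7 y=4 heading=S
no other 3-command option fits: unique.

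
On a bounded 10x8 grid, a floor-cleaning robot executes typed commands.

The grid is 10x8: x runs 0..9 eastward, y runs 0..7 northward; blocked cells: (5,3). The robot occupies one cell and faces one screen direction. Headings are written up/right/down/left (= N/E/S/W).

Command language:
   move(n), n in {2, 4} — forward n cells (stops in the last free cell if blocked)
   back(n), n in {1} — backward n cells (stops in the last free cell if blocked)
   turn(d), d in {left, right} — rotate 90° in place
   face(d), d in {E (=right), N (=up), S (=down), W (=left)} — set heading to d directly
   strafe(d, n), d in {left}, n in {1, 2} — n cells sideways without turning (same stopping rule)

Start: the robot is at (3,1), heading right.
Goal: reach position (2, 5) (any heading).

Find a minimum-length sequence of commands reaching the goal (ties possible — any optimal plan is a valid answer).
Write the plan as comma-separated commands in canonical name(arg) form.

face(N), strafe(left, 1), move(4)

initial: at (3,1), heading right
1. face(N) → at (3,1), heading up
2. strafe(left, 1) → at (2,1), heading up
3. move(4) → at (2,5), heading up
minimal: 3 command(s), checked below 3.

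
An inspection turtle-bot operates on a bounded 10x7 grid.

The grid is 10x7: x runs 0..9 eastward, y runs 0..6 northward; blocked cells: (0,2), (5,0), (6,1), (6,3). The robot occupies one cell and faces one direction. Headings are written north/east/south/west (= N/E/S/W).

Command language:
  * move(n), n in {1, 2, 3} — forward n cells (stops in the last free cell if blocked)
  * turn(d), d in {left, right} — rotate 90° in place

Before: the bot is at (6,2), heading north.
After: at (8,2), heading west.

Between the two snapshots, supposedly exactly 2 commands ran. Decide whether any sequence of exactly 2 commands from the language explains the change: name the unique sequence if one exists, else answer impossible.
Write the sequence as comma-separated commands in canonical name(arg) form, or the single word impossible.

every 2-command combo misses the target.

impossible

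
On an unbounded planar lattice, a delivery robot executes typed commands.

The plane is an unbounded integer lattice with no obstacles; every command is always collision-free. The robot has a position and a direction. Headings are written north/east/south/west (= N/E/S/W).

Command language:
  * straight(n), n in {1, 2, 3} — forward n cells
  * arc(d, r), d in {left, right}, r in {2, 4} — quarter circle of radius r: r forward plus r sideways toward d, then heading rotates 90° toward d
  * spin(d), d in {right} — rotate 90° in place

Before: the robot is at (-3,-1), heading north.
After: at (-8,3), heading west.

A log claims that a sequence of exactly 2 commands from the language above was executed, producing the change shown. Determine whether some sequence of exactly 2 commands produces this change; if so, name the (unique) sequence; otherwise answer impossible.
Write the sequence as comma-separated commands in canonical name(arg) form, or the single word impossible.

key: position moved to (-8,3) AND the heading swung to W — translation plus rotation needed
begin: at (-3,-1), heading north
[1] after arc(left, 4): at (-7,3), heading west
[2] after straight(1): at (-8,3), heading west
all 64 alternatives checked — unique.

arc(left, 4), straight(1)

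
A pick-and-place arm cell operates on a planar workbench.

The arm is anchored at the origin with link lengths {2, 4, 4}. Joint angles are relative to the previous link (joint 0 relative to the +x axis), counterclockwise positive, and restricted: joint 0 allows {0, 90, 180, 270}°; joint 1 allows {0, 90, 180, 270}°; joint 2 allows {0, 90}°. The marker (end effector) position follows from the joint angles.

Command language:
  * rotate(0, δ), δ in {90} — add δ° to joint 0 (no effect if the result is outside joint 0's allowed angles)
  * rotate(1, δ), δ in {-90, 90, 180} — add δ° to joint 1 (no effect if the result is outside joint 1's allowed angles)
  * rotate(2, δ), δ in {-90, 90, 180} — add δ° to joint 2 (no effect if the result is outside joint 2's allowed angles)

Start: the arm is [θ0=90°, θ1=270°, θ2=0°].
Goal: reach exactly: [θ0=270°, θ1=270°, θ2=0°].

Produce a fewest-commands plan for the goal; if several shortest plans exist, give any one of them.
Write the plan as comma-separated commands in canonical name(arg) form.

start: [θ0=90°, θ1=270°, θ2=0°]
t=1 rotate(0, 90) ⇒ [θ0=180°, θ1=270°, θ2=0°]
t=2 rotate(0, 90) ⇒ [θ0=270°, θ1=270°, θ2=0°]
shorter routes all fall short; 2 is best.

rotate(0, 90), rotate(0, 90)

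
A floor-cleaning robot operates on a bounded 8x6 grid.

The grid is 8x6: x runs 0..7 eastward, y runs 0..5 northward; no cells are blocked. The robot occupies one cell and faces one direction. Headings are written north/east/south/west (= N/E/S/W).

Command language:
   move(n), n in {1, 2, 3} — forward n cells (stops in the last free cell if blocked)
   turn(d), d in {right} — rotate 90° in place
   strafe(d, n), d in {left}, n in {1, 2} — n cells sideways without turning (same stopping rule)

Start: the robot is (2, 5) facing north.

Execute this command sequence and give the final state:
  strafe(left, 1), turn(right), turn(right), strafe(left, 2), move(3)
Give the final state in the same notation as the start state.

initial: (2, 5) facing north
1. strafe(left, 1) → (1, 5) facing north
2. turn(right) → (1, 5) facing east
3. turn(right) → (1, 5) facing south
4. strafe(left, 2) → (3, 5) facing south
5. move(3) → (3, 2) facing south

(3, 2) facing south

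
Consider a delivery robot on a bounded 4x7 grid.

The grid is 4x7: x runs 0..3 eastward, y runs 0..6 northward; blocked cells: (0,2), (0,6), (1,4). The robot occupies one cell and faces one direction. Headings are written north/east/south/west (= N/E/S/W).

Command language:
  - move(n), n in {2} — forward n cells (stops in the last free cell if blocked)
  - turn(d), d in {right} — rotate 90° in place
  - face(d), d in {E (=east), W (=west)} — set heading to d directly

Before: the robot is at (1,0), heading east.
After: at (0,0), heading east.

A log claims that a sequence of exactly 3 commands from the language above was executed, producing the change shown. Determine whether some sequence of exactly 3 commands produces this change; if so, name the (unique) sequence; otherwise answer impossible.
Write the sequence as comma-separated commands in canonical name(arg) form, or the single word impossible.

key: running face(E) before face(W) would end elsewhere — order is forced
start: at (1,0), heading east
1. face(W) → at (1,0), heading west
2. move(2) → at (0,0), heading west
3. face(E) → at (0,0), heading east
all 64 alternatives checked — unique.

face(W), move(2), face(E)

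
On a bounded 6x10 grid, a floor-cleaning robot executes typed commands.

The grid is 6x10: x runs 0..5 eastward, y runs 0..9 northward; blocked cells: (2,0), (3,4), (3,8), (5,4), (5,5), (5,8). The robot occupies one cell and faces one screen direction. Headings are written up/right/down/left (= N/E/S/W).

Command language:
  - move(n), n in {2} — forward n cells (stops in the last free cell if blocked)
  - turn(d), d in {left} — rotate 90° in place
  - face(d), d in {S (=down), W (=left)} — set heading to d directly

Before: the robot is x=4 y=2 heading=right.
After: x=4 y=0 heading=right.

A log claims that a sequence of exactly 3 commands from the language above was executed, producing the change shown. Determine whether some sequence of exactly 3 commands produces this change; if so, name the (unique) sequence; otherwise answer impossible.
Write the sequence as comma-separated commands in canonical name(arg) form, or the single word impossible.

key: order matters: swapping face(S) and turn(left) lands elsewhere
t0: x=4 y=2 heading=right
[1] after face(S): x=4 y=2 heading=down
[2] after move(2): x=4 y=0 heading=down
[3] after turn(left): x=4 y=0 heading=right
uniquely the one of 64 3-step routes that fits.

face(S), move(2), turn(left)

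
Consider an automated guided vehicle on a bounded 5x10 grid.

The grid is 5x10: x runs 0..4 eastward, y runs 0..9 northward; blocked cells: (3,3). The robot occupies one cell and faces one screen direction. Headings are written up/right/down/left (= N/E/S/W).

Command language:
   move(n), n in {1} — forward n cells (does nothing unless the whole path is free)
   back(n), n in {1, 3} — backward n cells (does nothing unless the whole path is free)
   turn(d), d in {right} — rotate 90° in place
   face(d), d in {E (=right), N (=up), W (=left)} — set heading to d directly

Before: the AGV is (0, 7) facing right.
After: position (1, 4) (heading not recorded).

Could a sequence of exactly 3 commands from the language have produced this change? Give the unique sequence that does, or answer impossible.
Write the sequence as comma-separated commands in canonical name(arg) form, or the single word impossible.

move(1), face(N), back(3)

key: order matters: swapping move(1) and back(3) lands elsewhere
t0: (0, 7) facing right
t=1 move(1) ⇒ (1, 7) facing right
t=2 face(N) ⇒ (1, 7) facing up
t=3 back(3) ⇒ (1, 4) facing up
uniquely the one of 343 3-step routes that fits.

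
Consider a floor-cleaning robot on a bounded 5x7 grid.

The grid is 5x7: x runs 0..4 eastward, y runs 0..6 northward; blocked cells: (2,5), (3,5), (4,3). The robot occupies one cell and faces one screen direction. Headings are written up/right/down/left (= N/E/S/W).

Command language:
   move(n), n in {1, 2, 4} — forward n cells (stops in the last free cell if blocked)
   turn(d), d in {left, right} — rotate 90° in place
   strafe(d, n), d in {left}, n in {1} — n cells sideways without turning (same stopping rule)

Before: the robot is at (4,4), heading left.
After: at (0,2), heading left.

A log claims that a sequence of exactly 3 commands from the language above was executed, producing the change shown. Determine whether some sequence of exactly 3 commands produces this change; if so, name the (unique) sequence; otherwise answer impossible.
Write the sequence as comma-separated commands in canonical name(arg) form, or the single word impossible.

move(4), strafe(left, 1), strafe(left, 1)

key: running strafe(left, 1) before move(4) would end elsewhere — order is forced
begin: at (4,4), heading left
t=1 move(4) ⇒ at (0,4), heading left
t=2 strafe(left, 1) ⇒ at (0,3), heading left
t=3 strafe(left, 1) ⇒ at (0,2), heading left
uniquely the one of 216 3-step routes that fits.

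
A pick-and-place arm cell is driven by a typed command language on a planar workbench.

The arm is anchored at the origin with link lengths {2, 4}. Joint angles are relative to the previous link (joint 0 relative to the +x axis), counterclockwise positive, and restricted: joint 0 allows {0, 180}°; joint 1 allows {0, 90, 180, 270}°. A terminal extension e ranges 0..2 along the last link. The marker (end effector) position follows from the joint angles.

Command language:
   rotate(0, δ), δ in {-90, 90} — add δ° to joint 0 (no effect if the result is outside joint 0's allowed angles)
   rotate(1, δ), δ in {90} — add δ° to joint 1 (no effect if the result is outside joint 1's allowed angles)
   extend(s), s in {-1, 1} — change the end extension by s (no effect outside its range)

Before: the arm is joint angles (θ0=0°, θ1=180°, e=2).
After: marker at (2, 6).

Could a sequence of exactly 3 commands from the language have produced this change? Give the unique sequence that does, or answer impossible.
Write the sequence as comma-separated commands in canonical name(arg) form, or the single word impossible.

rotate(1, 90), rotate(1, 90), rotate(1, 90)

start: joint angles (θ0=0°, θ1=180°, e=2)
step 1 (rotate(1, 90)): joint angles (θ0=0°, θ1=270°, e=2)
step 2 (rotate(1, 90)): joint angles (θ0=0°, θ1=0°, e=2)
step 3 (rotate(1, 90)): joint angles (θ0=0°, θ1=90°, e=2)
uniquely the one of 125 3-step routes that fits.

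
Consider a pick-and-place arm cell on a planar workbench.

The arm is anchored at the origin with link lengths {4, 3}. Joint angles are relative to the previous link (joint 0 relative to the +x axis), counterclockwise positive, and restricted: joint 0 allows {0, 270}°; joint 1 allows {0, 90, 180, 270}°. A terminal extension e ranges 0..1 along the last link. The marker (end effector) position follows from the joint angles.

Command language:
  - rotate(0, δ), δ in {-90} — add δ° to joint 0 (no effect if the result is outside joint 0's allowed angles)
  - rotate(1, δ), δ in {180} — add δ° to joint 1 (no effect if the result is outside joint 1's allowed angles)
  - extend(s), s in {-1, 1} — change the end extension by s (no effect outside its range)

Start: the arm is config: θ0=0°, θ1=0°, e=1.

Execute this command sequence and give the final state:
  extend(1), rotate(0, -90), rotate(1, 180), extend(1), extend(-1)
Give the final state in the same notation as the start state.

begin: config: θ0=0°, θ1=0°, e=1
step 1 (extend(1)): config: θ0=0°, θ1=0°, e=1
step 2 (rotate(0, -90)): config: θ0=270°, θ1=0°, e=1
step 3 (rotate(1, 180)): config: θ0=270°, θ1=180°, e=1
step 4 (extend(1)): config: θ0=270°, θ1=180°, e=1
step 5 (extend(-1)): config: θ0=270°, θ1=180°, e=0

config: θ0=270°, θ1=180°, e=0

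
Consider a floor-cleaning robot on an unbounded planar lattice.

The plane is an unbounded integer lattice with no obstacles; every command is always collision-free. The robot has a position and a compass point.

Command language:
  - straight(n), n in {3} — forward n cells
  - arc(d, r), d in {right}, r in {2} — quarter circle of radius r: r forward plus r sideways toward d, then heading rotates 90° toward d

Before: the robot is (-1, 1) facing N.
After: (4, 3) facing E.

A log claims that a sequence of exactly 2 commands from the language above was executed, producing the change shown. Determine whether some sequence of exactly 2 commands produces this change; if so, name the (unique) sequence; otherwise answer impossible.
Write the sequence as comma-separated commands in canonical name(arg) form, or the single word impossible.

key: position moved to (4,3) AND the heading swung to E — translation plus rotation needed
begin: (-1, 1) facing N
step 1 (arc(right, 2)): (1, 3) facing E
step 2 (straight(3)): (4, 3) facing E
no other 2-command option fits: unique.

arc(right, 2), straight(3)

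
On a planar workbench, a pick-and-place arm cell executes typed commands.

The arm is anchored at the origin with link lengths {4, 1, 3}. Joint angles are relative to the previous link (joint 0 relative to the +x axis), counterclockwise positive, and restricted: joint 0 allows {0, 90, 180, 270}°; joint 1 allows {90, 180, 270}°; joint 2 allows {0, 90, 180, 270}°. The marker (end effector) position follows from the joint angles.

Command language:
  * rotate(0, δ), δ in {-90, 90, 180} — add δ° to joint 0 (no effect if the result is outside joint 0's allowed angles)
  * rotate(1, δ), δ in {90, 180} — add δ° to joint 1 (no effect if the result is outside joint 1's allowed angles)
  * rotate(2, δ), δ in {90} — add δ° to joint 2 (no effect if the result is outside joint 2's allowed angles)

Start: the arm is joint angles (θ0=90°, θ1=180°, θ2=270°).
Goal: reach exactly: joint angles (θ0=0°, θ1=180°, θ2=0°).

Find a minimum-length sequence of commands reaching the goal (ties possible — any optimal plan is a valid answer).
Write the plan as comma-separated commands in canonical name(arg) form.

t0: joint angles (θ0=90°, θ1=180°, θ2=270°)
t=1 rotate(2, 90) ⇒ joint angles (θ0=90°, θ1=180°, θ2=0°)
t=2 rotate(0, -90) ⇒ joint angles (θ0=0°, θ1=180°, θ2=0°)
minimal: 2 command(s), checked below 2.

rotate(2, 90), rotate(0, -90)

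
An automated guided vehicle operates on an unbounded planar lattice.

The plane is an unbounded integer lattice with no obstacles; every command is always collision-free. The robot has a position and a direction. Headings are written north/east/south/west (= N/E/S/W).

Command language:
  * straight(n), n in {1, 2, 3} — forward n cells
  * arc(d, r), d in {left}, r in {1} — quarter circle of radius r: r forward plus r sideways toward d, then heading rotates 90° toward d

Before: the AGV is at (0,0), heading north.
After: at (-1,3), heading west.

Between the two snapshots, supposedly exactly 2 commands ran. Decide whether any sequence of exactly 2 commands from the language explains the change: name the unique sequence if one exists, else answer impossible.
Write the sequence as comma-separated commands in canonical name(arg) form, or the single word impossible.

straight(2), arc(left, 1)

key: cell and facing (now W) both changed — the 2 commands mix motion and turning
from: at (0,0), heading north
t=1 straight(2) ⇒ at (0,2), heading north
t=2 arc(left, 1) ⇒ at (-1,3), heading west
uniquely the one of 16 2-step routes that fits.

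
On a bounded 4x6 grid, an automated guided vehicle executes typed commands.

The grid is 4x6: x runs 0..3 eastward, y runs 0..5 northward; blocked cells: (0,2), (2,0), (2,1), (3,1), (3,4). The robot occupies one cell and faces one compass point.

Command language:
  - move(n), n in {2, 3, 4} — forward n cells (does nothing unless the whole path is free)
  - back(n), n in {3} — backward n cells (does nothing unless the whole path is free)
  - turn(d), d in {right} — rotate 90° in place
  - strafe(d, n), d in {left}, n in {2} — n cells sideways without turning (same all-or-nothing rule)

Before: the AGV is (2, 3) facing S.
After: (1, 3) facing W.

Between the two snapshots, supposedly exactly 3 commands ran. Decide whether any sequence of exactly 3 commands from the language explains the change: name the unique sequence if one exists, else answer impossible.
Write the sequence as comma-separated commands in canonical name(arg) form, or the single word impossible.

every 3-command combo misses the target.

impossible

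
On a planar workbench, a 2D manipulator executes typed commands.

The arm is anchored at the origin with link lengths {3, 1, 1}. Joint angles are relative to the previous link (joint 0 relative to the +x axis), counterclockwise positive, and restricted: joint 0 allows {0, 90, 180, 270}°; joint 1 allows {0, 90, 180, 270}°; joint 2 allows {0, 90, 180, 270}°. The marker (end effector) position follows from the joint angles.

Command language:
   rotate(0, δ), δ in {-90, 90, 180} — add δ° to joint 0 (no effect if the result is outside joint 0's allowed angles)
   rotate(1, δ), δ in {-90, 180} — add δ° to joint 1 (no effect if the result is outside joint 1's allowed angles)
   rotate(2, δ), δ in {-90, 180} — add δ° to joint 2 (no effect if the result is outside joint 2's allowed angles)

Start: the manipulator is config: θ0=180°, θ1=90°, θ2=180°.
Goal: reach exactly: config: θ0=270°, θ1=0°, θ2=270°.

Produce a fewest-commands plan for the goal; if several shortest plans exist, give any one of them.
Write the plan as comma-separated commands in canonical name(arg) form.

begin: config: θ0=180°, θ1=90°, θ2=180°
t=1 rotate(2, 180) ⇒ config: θ0=180°, θ1=90°, θ2=0°
t=2 rotate(0, 90) ⇒ config: θ0=270°, θ1=90°, θ2=0°
t=3 rotate(1, -90) ⇒ config: θ0=270°, θ1=0°, θ2=0°
t=4 rotate(2, -90) ⇒ config: θ0=270°, θ1=0°, θ2=270°
shorter routes all fall short; 4 is best.

rotate(2, 180), rotate(0, 90), rotate(1, -90), rotate(2, -90)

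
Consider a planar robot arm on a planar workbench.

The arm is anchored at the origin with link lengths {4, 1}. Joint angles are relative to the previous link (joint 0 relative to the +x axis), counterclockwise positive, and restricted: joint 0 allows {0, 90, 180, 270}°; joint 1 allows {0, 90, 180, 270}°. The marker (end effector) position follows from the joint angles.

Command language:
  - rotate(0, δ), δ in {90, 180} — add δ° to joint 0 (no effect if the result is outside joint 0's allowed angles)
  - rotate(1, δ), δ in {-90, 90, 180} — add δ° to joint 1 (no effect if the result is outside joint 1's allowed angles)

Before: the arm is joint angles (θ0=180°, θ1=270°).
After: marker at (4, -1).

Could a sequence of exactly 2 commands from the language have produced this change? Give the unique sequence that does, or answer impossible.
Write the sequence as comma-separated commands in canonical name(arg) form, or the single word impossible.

start: joint angles (θ0=180°, θ1=270°)
step 1 (rotate(0, 90)): joint angles (θ0=270°, θ1=270°)
step 2 (rotate(0, 90)): joint angles (θ0=0°, θ1=270°)
no rival 2-sequence matches.

rotate(0, 90), rotate(0, 90)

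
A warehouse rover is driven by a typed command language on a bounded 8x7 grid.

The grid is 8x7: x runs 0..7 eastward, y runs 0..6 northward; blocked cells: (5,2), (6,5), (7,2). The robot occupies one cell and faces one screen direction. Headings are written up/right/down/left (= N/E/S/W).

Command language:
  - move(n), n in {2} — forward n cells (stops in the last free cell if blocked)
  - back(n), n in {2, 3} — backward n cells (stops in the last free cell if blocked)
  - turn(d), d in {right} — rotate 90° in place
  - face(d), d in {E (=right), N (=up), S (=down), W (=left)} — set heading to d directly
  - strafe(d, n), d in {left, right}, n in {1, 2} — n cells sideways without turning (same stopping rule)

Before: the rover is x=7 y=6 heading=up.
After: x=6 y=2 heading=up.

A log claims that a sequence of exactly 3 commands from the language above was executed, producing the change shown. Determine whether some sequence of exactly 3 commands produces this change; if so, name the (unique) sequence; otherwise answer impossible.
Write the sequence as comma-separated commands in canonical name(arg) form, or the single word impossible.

key: still facing N at the end — nothing in the sequence rotates
start: x=7 y=6 heading=up
1. back(2) → x=7 y=4 heading=up
2. strafe(left, 1) → x=6 y=4 heading=up
3. back(2) → x=6 y=2 heading=up
all 1728 alternatives checked — unique.

back(2), strafe(left, 1), back(2)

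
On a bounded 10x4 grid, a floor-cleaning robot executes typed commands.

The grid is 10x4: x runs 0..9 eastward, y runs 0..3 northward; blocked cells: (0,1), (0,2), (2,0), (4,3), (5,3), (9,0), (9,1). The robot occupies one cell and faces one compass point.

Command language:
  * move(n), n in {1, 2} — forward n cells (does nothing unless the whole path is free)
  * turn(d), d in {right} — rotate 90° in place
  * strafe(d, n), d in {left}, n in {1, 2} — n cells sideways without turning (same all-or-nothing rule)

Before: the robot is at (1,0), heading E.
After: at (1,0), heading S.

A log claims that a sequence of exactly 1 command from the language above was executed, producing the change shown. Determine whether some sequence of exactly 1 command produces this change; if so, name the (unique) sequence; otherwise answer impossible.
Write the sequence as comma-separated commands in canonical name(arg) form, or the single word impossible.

key: (1,0) unchanged — the single command moves nothing
from: at (1,0), heading E
t=1 turn(right) ⇒ at (1,0), heading S
uniquely the one of 5 1-step routes that fits.

turn(right)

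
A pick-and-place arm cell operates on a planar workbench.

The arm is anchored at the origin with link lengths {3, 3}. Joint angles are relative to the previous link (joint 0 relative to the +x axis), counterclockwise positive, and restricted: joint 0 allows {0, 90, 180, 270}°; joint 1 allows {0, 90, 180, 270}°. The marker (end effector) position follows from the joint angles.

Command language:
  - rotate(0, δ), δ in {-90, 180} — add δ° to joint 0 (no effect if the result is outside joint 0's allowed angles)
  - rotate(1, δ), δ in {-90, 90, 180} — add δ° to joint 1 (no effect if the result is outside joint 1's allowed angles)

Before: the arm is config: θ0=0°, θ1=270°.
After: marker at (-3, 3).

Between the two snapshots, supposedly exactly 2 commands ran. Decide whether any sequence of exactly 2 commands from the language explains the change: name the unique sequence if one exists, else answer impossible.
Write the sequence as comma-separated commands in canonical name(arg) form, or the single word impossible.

rotate(0, -90), rotate(0, -90)

begin: config: θ0=0°, θ1=270°
[1] after rotate(0, -90): config: θ0=270°, θ1=270°
[2] after rotate(0, -90): config: θ0=180°, θ1=270°
no other 2-command option fits: unique.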